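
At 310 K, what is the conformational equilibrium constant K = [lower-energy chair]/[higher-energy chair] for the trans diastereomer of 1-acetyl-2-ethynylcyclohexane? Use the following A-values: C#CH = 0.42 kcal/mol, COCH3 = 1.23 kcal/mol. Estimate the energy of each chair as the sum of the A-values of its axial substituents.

K ≈ 14.6

C1 and C2 have opposite parity, so for the trans isomer the two substituents are e,e in one chair and a,a in the other.
Chair I (ethynyl axial, acetyl axial): E = 1.65 kcal/mol; chair II (ethynyl equatorial, acetyl equatorial): E = 0.00 kcal/mol.
ΔG = 1.65 kcal/mol between the two chairs.
K = exp(ΔG/RT) with R = 1.987×10⁻³ kcal mol⁻¹ K⁻¹ and T = 310 K gives K ≈ 14.6.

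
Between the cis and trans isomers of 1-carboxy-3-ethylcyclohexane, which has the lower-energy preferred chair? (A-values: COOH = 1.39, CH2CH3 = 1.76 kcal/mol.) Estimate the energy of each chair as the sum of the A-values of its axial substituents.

cis

At 1,3 positions (parity same): cis → (e,e or a,a); trans → (a,e or e,a).
Best chair for cis: E = 0.00 kcal/mol; best chair for trans: E = 1.39 kcal/mol.
The cis isomer is lower by 1.39 kcal/mol.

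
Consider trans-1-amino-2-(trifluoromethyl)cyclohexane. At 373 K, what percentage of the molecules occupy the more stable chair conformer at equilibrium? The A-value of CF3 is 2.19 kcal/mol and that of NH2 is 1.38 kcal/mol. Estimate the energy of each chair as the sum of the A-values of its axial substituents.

99.2%

C1 and C2 have opposite parity, so for the trans isomer the two substituents are e,e in one chair and a,a in the other.
Chair I (trifluoromethyl axial, amino axial): E = 3.57 kcal/mol; chair II (trifluoromethyl equatorial, amino equatorial): E = 0.00 kcal/mol.
ΔG = 3.57 kcal/mol between the two chairs.
K = exp(ΔG/RT) with R = 1.987×10⁻³ kcal mol⁻¹ K⁻¹ and T = 373 K gives K ≈ 124.
Fraction in the lower-energy chair = K/(K+1) = 99.2%.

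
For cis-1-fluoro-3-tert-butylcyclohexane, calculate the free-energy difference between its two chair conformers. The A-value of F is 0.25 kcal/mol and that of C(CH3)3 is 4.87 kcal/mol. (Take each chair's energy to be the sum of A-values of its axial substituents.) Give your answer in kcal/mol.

C1 and C3 have the same parity, so for the cis isomer the two substituents are e,e in one chair and a,a in the other.
Chair I (fluoro axial, tert-butyl axial): E = 5.12 kcal/mol.
Chair II (fluoro equatorial, tert-butyl equatorial): E = 0.00 kcal/mol.
ΔE = 5.12 − 0.00 = 5.12 kcal/mol; chair II is more stable.

5.12 kcal/mol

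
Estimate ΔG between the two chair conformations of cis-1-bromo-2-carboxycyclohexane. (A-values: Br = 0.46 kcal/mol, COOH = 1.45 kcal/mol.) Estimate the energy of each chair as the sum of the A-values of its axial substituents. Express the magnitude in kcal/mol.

C1 and C2 have opposite parity, so for the cis isomer the two substituents are one axial and one equatorial in each chair.
Chair I (bromo axial, carboxyl equatorial): E = 0.46 kcal/mol.
Chair II (bromo equatorial, carboxyl axial): E = 1.45 kcal/mol.
ΔE = 1.45 − 0.46 = 0.99 kcal/mol; chair I is more stable.

0.99 kcal/mol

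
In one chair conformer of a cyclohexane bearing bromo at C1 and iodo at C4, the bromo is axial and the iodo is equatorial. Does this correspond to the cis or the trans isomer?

cis

C1 and C4 have opposite parity, so their axial bonds point in opposite directions.
With opposite-parity carbons, two substituents on the same face are one axial and one equatorial; opposite faces give both axial or both equatorial.
Here the groups are axial/equatorial → same face → cis.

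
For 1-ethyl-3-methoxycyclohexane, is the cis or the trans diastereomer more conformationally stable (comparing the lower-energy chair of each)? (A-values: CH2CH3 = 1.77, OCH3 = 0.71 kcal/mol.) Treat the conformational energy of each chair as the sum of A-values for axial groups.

cis

At 1,3 positions (parity same): cis → (e,e or a,a); trans → (a,e or e,a).
Best chair for cis: E = 0.00 kcal/mol; best chair for trans: E = 0.71 kcal/mol.
The cis isomer is lower by 0.71 kcal/mol.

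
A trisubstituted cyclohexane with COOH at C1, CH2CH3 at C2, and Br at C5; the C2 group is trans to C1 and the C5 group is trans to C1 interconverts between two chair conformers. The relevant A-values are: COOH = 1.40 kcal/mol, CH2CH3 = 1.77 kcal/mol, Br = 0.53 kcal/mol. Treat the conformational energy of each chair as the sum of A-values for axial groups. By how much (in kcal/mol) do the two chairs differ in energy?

Chair I (carboxyl axial, ethyl axial, bromo equatorial): E = 3.17 kcal/mol.
Chair II (carboxyl equatorial, ethyl equatorial, bromo axial): E = 0.53 kcal/mol.
ΔE = 3.17 − 0.53 = 2.64 kcal/mol; chair II is more stable.

2.64 kcal/mol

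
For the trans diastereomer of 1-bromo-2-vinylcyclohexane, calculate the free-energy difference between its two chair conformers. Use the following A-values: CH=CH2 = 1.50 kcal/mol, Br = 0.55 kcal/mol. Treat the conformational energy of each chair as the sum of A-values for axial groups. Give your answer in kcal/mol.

2.05 kcal/mol

C1 and C2 have opposite parity, so for the trans isomer the two substituents are e,e in one chair and a,a in the other.
Chair I (vinyl axial, bromo axial): E = 2.05 kcal/mol.
Chair II (vinyl equatorial, bromo equatorial): E = 0.00 kcal/mol.
ΔE = 2.05 − 0.00 = 2.05 kcal/mol; chair II is more stable.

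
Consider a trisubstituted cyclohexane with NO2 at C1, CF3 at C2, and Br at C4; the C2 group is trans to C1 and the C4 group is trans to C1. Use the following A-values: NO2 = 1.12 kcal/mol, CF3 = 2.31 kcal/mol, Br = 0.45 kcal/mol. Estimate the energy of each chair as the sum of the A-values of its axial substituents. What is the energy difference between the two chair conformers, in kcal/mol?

3.88 kcal/mol

Chair I (nitro axial, trifluoromethyl axial, bromo axial): E = 3.88 kcal/mol.
Chair II (nitro equatorial, trifluoromethyl equatorial, bromo equatorial): E = 0.00 kcal/mol.
ΔE = 3.88 − 0.00 = 3.88 kcal/mol; chair II is more stable.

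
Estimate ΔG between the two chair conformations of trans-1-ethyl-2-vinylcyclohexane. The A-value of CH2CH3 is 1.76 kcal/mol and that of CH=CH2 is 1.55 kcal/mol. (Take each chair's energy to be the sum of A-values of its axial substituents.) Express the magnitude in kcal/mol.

3.31 kcal/mol

C1 and C2 have opposite parity, so for the trans isomer the two substituents are e,e in one chair and a,a in the other.
Chair I (ethyl axial, vinyl axial): E = 3.31 kcal/mol.
Chair II (ethyl equatorial, vinyl equatorial): E = 0.00 kcal/mol.
ΔE = 3.31 − 0.00 = 3.31 kcal/mol; chair II is more stable.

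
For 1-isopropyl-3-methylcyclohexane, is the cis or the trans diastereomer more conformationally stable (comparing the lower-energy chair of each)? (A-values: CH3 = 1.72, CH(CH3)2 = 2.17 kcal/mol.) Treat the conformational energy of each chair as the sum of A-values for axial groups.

At 1,3 positions (parity same): cis → (e,e or a,a); trans → (a,e or e,a).
Best chair for cis: E = 0.00 kcal/mol; best chair for trans: E = 1.72 kcal/mol.
The cis isomer is lower by 1.72 kcal/mol.

cis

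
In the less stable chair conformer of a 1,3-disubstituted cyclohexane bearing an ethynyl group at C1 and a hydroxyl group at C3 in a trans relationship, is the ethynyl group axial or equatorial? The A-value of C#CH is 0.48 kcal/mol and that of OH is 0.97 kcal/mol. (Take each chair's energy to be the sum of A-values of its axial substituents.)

equatorial

C1 and C3 have the same parity, so for the trans isomer the two substituents are one axial and one equatorial in each chair.
Chair I (ethynyl axial, hydroxyl equatorial): E = 0.48 kcal/mol.
Chair II (ethynyl equatorial, hydroxyl axial): E = 0.97 kcal/mol.
Chair II is the less stable (higher-energy) conformer, and in that chair the ethynyl group is equatorial.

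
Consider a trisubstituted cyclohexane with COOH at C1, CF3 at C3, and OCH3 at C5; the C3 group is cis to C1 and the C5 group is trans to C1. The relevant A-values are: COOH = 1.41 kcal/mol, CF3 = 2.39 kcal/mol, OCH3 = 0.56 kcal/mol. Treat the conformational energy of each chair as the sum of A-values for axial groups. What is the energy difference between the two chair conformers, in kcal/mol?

3.24 kcal/mol

Chair I (carboxyl axial, trifluoromethyl axial, methoxy equatorial): E = 3.80 kcal/mol.
Chair II (carboxyl equatorial, trifluoromethyl equatorial, methoxy axial): E = 0.56 kcal/mol.
ΔE = 3.80 − 0.56 = 3.24 kcal/mol; chair II is more stable.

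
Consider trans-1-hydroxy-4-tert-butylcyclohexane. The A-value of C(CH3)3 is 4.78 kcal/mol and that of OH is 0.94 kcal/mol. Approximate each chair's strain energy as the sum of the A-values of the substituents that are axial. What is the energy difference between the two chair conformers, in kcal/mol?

5.72 kcal/mol

C1 and C4 have opposite parity, so for the trans isomer the two substituents are e,e in one chair and a,a in the other.
Chair I (tert-butyl axial, hydroxyl axial): E = 5.72 kcal/mol.
Chair II (tert-butyl equatorial, hydroxyl equatorial): E = 0.00 kcal/mol.
ΔE = 5.72 − 0.00 = 5.72 kcal/mol; chair II is more stable.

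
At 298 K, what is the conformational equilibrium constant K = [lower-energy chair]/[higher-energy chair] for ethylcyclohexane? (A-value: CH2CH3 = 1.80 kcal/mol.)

One chair has the ethyl group axial (E = 1.80 kcal/mol) and the other has it equatorial (E = 0).
ΔG = 1.80 kcal/mol between the two chairs.
K = exp(ΔG/RT) with R = 1.987×10⁻³ kcal mol⁻¹ K⁻¹ and T = 298 K gives K ≈ 20.9.

K ≈ 20.9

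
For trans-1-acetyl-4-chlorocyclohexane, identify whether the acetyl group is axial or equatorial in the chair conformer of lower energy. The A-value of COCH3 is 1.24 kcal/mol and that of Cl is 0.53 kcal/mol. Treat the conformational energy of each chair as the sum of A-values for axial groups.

C1 and C4 have opposite parity, so for the trans isomer the two substituents are e,e in one chair and a,a in the other.
Chair I (acetyl axial, chloro axial): E = 1.77 kcal/mol.
Chair II (acetyl equatorial, chloro equatorial): E = 0.00 kcal/mol.
Chair II is the more stable (lower-energy) conformer, and in that chair the acetyl group is equatorial.

equatorial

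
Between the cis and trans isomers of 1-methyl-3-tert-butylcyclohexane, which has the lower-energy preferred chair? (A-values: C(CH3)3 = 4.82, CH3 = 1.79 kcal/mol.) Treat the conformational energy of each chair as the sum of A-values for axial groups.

At 1,3 positions (parity same): cis → (e,e or a,a); trans → (a,e or e,a).
Best chair for cis: E = 0.00 kcal/mol; best chair for trans: E = 1.79 kcal/mol.
The cis isomer is lower by 1.79 kcal/mol.

cis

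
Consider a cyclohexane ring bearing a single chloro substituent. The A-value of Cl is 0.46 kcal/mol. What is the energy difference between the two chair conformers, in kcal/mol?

A monosubstituted cyclohexane has one chair with the chloro group axial (E = A = 0.46 kcal/mol) and one with it equatorial (E = 0).
ΔE = 0.46 − 0 = 0.46 kcal/mol.

0.46 kcal/mol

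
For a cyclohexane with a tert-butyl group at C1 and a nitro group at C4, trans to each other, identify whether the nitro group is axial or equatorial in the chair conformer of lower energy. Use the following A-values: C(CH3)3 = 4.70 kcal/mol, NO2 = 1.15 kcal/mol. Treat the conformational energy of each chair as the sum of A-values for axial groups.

C1 and C4 have opposite parity, so for the trans isomer the two substituents are e,e in one chair and a,a in the other.
Chair I (tert-butyl axial, nitro axial): E = 5.85 kcal/mol.
Chair II (tert-butyl equatorial, nitro equatorial): E = 0.00 kcal/mol.
Chair II is the more stable (lower-energy) conformer, and in that chair the nitro group is equatorial.

equatorial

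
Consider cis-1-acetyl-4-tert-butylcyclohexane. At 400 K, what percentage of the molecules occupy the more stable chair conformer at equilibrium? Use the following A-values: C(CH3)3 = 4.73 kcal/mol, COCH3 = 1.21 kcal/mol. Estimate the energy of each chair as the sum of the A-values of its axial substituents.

C1 and C4 have opposite parity, so for the cis isomer the two substituents are one axial and one equatorial in each chair.
Chair I (tert-butyl axial, acetyl equatorial): E = 4.73 kcal/mol; chair II (tert-butyl equatorial, acetyl axial): E = 1.21 kcal/mol.
ΔG = 3.52 kcal/mol between the two chairs.
K = exp(ΔG/RT) with R = 1.987×10⁻³ kcal mol⁻¹ K⁻¹ and T = 400 K gives K ≈ 83.8.
Fraction in the lower-energy chair = K/(K+1) = 98.8%.

98.8%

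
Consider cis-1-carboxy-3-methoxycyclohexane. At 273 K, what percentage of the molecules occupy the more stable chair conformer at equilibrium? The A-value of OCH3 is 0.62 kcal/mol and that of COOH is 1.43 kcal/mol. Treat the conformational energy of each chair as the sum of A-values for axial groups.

97.8%

C1 and C3 have the same parity, so for the cis isomer the two substituents are e,e in one chair and a,a in the other.
Chair I (methoxy axial, carboxyl axial): E = 2.05 kcal/mol; chair II (methoxy equatorial, carboxyl equatorial): E = 0.00 kcal/mol.
ΔG = 2.05 kcal/mol between the two chairs.
K = exp(ΔG/RT) with R = 1.987×10⁻³ kcal mol⁻¹ K⁻¹ and T = 273 K gives K ≈ 43.8.
Fraction in the lower-energy chair = K/(K+1) = 97.8%.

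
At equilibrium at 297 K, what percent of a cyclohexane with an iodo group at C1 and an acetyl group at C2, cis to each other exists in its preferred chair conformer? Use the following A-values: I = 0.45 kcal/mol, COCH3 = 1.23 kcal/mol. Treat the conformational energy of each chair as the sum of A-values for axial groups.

C1 and C2 have opposite parity, so for the cis isomer the two substituents are one axial and one equatorial in each chair.
Chair I (iodo axial, acetyl equatorial): E = 0.45 kcal/mol; chair II (iodo equatorial, acetyl axial): E = 1.23 kcal/mol.
ΔG = 0.78 kcal/mol between the two chairs.
K = exp(ΔG/RT) with R = 1.987×10⁻³ kcal mol⁻¹ K⁻¹ and T = 297 K gives K ≈ 3.75.
Fraction in the lower-energy chair = K/(K+1) = 78.9%.

78.9%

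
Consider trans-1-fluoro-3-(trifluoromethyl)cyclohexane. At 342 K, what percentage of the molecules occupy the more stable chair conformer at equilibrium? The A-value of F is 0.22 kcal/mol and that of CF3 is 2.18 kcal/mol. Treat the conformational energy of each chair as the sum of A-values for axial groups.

C1 and C3 have the same parity, so for the trans isomer the two substituents are one axial and one equatorial in each chair.
Chair I (fluoro axial, trifluoromethyl equatorial): E = 0.22 kcal/mol; chair II (fluoro equatorial, trifluoromethyl axial): E = 2.18 kcal/mol.
ΔG = 1.96 kcal/mol between the two chairs.
K = exp(ΔG/RT) with R = 1.987×10⁻³ kcal mol⁻¹ K⁻¹ and T = 342 K gives K ≈ 17.9.
Fraction in the lower-energy chair = K/(K+1) = 94.7%.

94.7%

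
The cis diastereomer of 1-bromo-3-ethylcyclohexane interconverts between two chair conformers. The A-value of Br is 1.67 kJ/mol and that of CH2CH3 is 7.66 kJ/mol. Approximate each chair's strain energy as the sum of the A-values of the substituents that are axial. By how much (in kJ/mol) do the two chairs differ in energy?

9.33 kJ/mol

C1 and C3 have the same parity, so for the cis isomer the two substituents are e,e in one chair and a,a in the other.
Chair I (bromo axial, ethyl axial): E = 9.33 kJ/mol.
Chair II (bromo equatorial, ethyl equatorial): E = 0.00 kJ/mol.
ΔE = 9.33 − 0.00 = 9.33 kJ/mol; chair II is more stable.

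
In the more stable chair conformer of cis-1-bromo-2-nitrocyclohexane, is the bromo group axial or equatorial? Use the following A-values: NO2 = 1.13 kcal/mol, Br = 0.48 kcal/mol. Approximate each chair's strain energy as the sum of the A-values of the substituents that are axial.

axial

C1 and C2 have opposite parity, so for the cis isomer the two substituents are one axial and one equatorial in each chair.
Chair I (nitro axial, bromo equatorial): E = 1.13 kcal/mol.
Chair II (nitro equatorial, bromo axial): E = 0.48 kcal/mol.
Chair II is the more stable (lower-energy) conformer, and in that chair the bromo group is axial.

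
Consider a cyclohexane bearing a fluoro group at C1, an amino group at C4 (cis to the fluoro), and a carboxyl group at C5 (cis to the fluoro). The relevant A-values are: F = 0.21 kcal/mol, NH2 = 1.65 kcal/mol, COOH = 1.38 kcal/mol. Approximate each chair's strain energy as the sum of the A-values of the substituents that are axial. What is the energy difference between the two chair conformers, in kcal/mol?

0.06 kcal/mol

Chair I (fluoro axial, amino equatorial, carboxyl axial): E = 1.59 kcal/mol.
Chair II (fluoro equatorial, amino axial, carboxyl equatorial): E = 1.65 kcal/mol.
ΔE = 1.65 − 1.59 = 0.06 kcal/mol; chair I is more stable.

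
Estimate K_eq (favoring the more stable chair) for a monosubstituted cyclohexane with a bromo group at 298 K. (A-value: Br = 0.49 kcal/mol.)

One chair has the bromo group axial (E = 0.49 kcal/mol) and the other has it equatorial (E = 0).
ΔG = 0.49 kcal/mol between the two chairs.
K = exp(ΔG/RT) with R = 1.987×10⁻³ kcal mol⁻¹ K⁻¹ and T = 298 K gives K ≈ 2.29.

K ≈ 2.29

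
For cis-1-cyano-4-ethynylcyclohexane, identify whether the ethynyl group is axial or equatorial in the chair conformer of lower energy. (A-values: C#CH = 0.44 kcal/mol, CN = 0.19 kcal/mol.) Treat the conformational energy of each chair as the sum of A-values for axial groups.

equatorial

C1 and C4 have opposite parity, so for the cis isomer the two substituents are one axial and one equatorial in each chair.
Chair I (ethynyl axial, cyano equatorial): E = 0.44 kcal/mol.
Chair II (ethynyl equatorial, cyano axial): E = 0.19 kcal/mol.
Chair II is the more stable (lower-energy) conformer, and in that chair the ethynyl group is equatorial.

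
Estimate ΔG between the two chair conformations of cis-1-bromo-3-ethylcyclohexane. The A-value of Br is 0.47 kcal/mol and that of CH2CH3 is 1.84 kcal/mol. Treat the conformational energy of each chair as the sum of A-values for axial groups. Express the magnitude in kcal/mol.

C1 and C3 have the same parity, so for the cis isomer the two substituents are e,e in one chair and a,a in the other.
Chair I (bromo axial, ethyl axial): E = 2.31 kcal/mol.
Chair II (bromo equatorial, ethyl equatorial): E = 0.00 kcal/mol.
ΔE = 2.31 − 0.00 = 2.31 kcal/mol; chair II is more stable.

2.31 kcal/mol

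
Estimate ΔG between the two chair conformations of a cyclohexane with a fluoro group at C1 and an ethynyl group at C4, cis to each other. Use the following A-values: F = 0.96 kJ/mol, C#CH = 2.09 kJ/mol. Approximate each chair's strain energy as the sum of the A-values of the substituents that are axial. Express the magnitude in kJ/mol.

1.13 kJ/mol

C1 and C4 have opposite parity, so for the cis isomer the two substituents are one axial and one equatorial in each chair.
Chair I (fluoro axial, ethynyl equatorial): E = 0.96 kJ/mol.
Chair II (fluoro equatorial, ethynyl axial): E = 2.09 kJ/mol.
ΔE = 2.09 − 0.96 = 1.13 kJ/mol; chair I is more stable.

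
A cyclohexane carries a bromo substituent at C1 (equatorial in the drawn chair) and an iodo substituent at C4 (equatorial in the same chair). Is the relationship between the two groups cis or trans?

trans

C1 and C4 have opposite parity, so their axial bonds point in opposite directions.
With opposite-parity carbons, two substituents on the same face are one axial and one equatorial; opposite faces give both axial or both equatorial.
Here the groups are equatorial/equatorial → opposite face → trans.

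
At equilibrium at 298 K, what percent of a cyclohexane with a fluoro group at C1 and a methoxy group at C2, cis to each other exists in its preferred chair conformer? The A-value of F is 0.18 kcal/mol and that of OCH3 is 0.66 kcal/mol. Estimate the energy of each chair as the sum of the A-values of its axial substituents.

C1 and C2 have opposite parity, so for the cis isomer the two substituents are one axial and one equatorial in each chair.
Chair I (fluoro axial, methoxy equatorial): E = 0.18 kcal/mol; chair II (fluoro equatorial, methoxy axial): E = 0.66 kcal/mol.
ΔG = 0.48 kcal/mol between the two chairs.
K = exp(ΔG/RT) with R = 1.987×10⁻³ kcal mol⁻¹ K⁻¹ and T = 298 K gives K ≈ 2.25.
Fraction in the lower-energy chair = K/(K+1) = 69.2%.

69.2%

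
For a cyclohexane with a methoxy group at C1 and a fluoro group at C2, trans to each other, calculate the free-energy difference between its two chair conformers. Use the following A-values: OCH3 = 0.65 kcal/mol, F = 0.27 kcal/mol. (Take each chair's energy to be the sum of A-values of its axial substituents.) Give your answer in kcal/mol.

C1 and C2 have opposite parity, so for the trans isomer the two substituents are e,e in one chair and a,a in the other.
Chair I (methoxy axial, fluoro axial): E = 0.92 kcal/mol.
Chair II (methoxy equatorial, fluoro equatorial): E = 0.00 kcal/mol.
ΔE = 0.92 − 0.00 = 0.92 kcal/mol; chair II is more stable.

0.92 kcal/mol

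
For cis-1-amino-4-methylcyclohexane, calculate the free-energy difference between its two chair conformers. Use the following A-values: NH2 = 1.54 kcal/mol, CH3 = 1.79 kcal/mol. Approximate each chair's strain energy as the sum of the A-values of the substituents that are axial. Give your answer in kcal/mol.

0.25 kcal/mol

C1 and C4 have opposite parity, so for the cis isomer the two substituents are one axial and one equatorial in each chair.
Chair I (amino axial, methyl equatorial): E = 1.54 kcal/mol.
Chair II (amino equatorial, methyl axial): E = 1.79 kcal/mol.
ΔE = 1.79 − 1.54 = 0.25 kcal/mol; chair I is more stable.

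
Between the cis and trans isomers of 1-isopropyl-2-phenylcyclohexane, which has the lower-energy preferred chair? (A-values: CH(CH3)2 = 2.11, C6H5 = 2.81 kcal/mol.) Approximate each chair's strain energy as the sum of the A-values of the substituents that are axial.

trans

At 1,2 positions (parity opposite): cis → (a,e or e,a); trans → (e,e or a,a).
Best chair for cis: E = 2.11 kcal/mol; best chair for trans: E = 0.00 kcal/mol.
The trans isomer is lower by 2.11 kcal/mol.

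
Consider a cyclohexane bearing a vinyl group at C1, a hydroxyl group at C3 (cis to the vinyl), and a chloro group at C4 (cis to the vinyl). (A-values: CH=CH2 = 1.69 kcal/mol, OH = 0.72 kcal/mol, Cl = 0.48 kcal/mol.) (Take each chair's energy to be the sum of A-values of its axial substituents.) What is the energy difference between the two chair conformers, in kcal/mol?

Chair I (vinyl axial, hydroxyl axial, chloro equatorial): E = 2.41 kcal/mol.
Chair II (vinyl equatorial, hydroxyl equatorial, chloro axial): E = 0.48 kcal/mol.
ΔE = 2.41 − 0.48 = 1.93 kcal/mol; chair II is more stable.

1.93 kcal/mol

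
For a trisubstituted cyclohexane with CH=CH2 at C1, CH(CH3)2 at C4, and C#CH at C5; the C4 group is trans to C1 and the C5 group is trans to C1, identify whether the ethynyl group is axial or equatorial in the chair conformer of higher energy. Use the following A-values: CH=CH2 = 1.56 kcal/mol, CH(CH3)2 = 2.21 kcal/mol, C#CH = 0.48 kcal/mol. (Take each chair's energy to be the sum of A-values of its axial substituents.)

equatorial

Chair I (vinyl axial, isopropyl axial, ethynyl equatorial): E = 3.77 kcal/mol.
Chair II (vinyl equatorial, isopropyl equatorial, ethynyl axial): E = 0.48 kcal/mol.
Chair I is the less stable (higher-energy) conformer, and in that chair the ethynyl group is equatorial.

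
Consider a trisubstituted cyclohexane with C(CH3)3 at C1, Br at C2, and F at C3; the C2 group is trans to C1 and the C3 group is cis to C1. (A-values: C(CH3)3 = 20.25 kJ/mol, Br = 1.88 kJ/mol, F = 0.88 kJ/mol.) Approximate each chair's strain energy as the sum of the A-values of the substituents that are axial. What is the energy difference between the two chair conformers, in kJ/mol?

23.01 kJ/mol

Chair I (tert-butyl axial, bromo axial, fluoro axial): E = 23.01 kJ/mol.
Chair II (tert-butyl equatorial, bromo equatorial, fluoro equatorial): E = 0.00 kJ/mol.
ΔE = 23.01 − 0.00 = 23.01 kJ/mol; chair II is more stable.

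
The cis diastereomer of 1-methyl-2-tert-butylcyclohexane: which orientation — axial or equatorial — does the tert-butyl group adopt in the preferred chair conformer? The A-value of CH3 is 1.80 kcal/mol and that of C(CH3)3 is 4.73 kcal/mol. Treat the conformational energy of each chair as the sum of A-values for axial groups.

C1 and C2 have opposite parity, so for the cis isomer the two substituents are one axial and one equatorial in each chair.
Chair I (methyl axial, tert-butyl equatorial): E = 1.80 kcal/mol.
Chair II (methyl equatorial, tert-butyl axial): E = 4.73 kcal/mol.
Chair I is the more stable (lower-energy) conformer, and in that chair the tert-butyl group is equatorial.

equatorial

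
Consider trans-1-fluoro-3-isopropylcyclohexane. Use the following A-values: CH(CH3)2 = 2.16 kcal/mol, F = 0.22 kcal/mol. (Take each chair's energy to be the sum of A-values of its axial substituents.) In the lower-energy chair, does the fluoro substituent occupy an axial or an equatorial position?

axial

C1 and C3 have the same parity, so for the trans isomer the two substituents are one axial and one equatorial in each chair.
Chair I (isopropyl axial, fluoro equatorial): E = 2.16 kcal/mol.
Chair II (isopropyl equatorial, fluoro axial): E = 0.22 kcal/mol.
Chair II is the more stable (lower-energy) conformer, and in that chair the fluoro group is axial.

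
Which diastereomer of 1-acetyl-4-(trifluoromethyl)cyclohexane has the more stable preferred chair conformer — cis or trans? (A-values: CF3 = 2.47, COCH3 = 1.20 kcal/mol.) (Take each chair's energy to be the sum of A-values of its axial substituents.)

At 1,4 positions (parity opposite): cis → (a,e or e,a); trans → (e,e or a,a).
Best chair for cis: E = 1.20 kcal/mol; best chair for trans: E = 0.00 kcal/mol.
The trans isomer is lower by 1.20 kcal/mol.

trans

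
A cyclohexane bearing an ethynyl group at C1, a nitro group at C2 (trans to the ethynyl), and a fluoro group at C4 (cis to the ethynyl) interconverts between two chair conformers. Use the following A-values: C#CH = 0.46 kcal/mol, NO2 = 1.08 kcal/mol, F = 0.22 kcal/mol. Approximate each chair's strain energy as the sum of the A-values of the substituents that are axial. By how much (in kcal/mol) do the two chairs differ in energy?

Chair I (ethynyl axial, nitro axial, fluoro equatorial): E = 1.54 kcal/mol.
Chair II (ethynyl equatorial, nitro equatorial, fluoro axial): E = 0.22 kcal/mol.
ΔE = 1.54 − 0.22 = 1.32 kcal/mol; chair II is more stable.

1.32 kcal/mol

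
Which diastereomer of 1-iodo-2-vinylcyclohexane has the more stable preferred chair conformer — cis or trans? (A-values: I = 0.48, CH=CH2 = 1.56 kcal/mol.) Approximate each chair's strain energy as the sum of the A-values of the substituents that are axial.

At 1,2 positions (parity opposite): cis → (a,e or e,a); trans → (e,e or a,a).
Best chair for cis: E = 0.48 kcal/mol; best chair for trans: E = 0.00 kcal/mol.
The trans isomer is lower by 0.48 kcal/mol.

trans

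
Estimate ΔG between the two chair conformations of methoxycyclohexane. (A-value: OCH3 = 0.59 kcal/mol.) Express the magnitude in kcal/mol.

0.59 kcal/mol

A monosubstituted cyclohexane has one chair with the methoxy group axial (E = A = 0.59 kcal/mol) and one with it equatorial (E = 0).
ΔE = 0.59 − 0 = 0.59 kcal/mol.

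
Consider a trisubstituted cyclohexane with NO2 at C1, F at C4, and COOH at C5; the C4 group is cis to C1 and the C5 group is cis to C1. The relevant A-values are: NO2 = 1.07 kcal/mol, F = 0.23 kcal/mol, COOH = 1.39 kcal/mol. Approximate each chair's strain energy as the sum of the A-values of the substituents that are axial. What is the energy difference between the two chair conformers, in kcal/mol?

2.23 kcal/mol

Chair I (nitro axial, fluoro equatorial, carboxyl axial): E = 2.46 kcal/mol.
Chair II (nitro equatorial, fluoro axial, carboxyl equatorial): E = 0.23 kcal/mol.
ΔE = 2.46 − 0.23 = 2.23 kcal/mol; chair II is more stable.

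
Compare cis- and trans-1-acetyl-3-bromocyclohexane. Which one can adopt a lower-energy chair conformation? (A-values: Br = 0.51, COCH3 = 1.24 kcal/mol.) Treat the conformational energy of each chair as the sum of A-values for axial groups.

At 1,3 positions (parity same): cis → (e,e or a,a); trans → (a,e or e,a).
Best chair for cis: E = 0.00 kcal/mol; best chair for trans: E = 0.51 kcal/mol.
The cis isomer is lower by 0.51 kcal/mol.

cis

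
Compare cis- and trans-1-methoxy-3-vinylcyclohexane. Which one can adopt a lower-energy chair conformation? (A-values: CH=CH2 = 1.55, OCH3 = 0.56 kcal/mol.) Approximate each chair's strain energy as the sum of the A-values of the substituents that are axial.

cis

At 1,3 positions (parity same): cis → (e,e or a,a); trans → (a,e or e,a).
Best chair for cis: E = 0.00 kcal/mol; best chair for trans: E = 0.56 kcal/mol.
The cis isomer is lower by 0.56 kcal/mol.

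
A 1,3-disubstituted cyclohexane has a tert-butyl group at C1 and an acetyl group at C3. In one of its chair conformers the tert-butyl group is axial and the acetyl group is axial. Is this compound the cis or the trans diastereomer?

C1 and C3 have the same parity, so their axial bonds point in the same direction.
With same-parity carbons, two substituents on the same face are both axial or both equatorial; opposite faces give one of each.
Here the groups are axial/axial → same face → cis.

cis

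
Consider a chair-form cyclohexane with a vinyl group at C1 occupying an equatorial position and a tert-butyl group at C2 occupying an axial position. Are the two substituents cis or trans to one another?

C1 and C2 have opposite parity, so their axial bonds point in opposite directions.
With opposite-parity carbons, two substituents on the same face are one axial and one equatorial; opposite faces give both axial or both equatorial.
Here the groups are equatorial/axial → same face → cis.

cis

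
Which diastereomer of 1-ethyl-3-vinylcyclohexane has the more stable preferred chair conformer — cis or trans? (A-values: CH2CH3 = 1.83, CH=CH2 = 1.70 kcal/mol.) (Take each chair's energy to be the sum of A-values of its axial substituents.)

At 1,3 positions (parity same): cis → (e,e or a,a); trans → (a,e or e,a).
Best chair for cis: E = 0.00 kcal/mol; best chair for trans: E = 1.70 kcal/mol.
The cis isomer is lower by 1.70 kcal/mol.

cis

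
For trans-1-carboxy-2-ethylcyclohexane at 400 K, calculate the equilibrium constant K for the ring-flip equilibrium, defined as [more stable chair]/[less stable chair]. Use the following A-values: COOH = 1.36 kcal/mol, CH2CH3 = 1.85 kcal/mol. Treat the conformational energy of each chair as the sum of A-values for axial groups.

C1 and C2 have opposite parity, so for the trans isomer the two substituents are e,e in one chair and a,a in the other.
Chair I (carboxyl axial, ethyl axial): E = 3.21 kcal/mol; chair II (carboxyl equatorial, ethyl equatorial): E = 0.00 kcal/mol.
ΔG = 3.21 kcal/mol between the two chairs.
K = exp(ΔG/RT) with R = 1.987×10⁻³ kcal mol⁻¹ K⁻¹ and T = 400 K gives K ≈ 56.8.

K ≈ 56.8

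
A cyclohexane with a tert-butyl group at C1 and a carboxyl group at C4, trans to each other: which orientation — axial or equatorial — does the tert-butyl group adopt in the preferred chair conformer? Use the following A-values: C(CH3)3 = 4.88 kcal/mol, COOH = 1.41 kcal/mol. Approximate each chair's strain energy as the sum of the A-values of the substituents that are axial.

C1 and C4 have opposite parity, so for the trans isomer the two substituents are e,e in one chair and a,a in the other.
Chair I (tert-butyl axial, carboxyl axial): E = 6.29 kcal/mol.
Chair II (tert-butyl equatorial, carboxyl equatorial): E = 0.00 kcal/mol.
Chair II is the more stable (lower-energy) conformer, and in that chair the tert-butyl group is equatorial.

equatorial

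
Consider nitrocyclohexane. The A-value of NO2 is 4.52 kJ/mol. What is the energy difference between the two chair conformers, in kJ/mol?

4.52 kJ/mol

A monosubstituted cyclohexane has one chair with the nitro group axial (E = A = 4.52 kJ/mol) and one with it equatorial (E = 0).
ΔE = 4.52 − 0 = 4.52 kJ/mol.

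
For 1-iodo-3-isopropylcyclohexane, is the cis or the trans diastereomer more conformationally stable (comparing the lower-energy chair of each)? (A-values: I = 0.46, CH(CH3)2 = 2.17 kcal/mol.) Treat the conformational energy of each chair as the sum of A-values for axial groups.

cis

At 1,3 positions (parity same): cis → (e,e or a,a); trans → (a,e or e,a).
Best chair for cis: E = 0.00 kcal/mol; best chair for trans: E = 0.46 kcal/mol.
The cis isomer is lower by 0.46 kcal/mol.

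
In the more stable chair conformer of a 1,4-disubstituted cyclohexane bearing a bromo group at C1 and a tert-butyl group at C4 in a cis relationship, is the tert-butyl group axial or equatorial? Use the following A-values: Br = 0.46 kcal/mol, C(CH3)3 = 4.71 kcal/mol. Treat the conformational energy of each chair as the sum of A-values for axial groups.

C1 and C4 have opposite parity, so for the cis isomer the two substituents are one axial and one equatorial in each chair.
Chair I (bromo axial, tert-butyl equatorial): E = 0.46 kcal/mol.
Chair II (bromo equatorial, tert-butyl axial): E = 4.71 kcal/mol.
Chair I is the more stable (lower-energy) conformer, and in that chair the tert-butyl group is equatorial.

equatorial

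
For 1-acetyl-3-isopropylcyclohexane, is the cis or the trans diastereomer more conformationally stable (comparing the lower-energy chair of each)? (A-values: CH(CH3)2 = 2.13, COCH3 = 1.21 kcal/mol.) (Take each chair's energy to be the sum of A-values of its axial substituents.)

At 1,3 positions (parity same): cis → (e,e or a,a); trans → (a,e or e,a).
Best chair for cis: E = 0.00 kcal/mol; best chair for trans: E = 1.21 kcal/mol.
The cis isomer is lower by 1.21 kcal/mol.

cis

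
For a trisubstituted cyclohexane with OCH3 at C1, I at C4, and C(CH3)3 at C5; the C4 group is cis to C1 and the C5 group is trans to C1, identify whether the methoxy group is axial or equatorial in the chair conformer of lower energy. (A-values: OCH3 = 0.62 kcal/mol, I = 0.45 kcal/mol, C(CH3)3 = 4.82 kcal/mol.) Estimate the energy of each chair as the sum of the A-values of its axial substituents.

axial

Chair I (methoxy axial, iodo equatorial, tert-butyl equatorial): E = 0.62 kcal/mol.
Chair II (methoxy equatorial, iodo axial, tert-butyl axial): E = 5.27 kcal/mol.
Chair I is the more stable (lower-energy) conformer, and in that chair the methoxy group is axial.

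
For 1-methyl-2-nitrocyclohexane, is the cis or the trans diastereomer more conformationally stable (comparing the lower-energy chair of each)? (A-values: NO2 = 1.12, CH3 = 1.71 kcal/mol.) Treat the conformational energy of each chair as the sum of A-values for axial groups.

At 1,2 positions (parity opposite): cis → (a,e or e,a); trans → (e,e or a,a).
Best chair for cis: E = 1.12 kcal/mol; best chair for trans: E = 0.00 kcal/mol.
The trans isomer is lower by 1.12 kcal/mol.

trans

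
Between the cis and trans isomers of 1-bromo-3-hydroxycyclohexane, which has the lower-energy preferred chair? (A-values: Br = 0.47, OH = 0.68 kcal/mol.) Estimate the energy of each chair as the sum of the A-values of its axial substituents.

cis

At 1,3 positions (parity same): cis → (e,e or a,a); trans → (a,e or e,a).
Best chair for cis: E = 0.00 kcal/mol; best chair for trans: E = 0.47 kcal/mol.
The cis isomer is lower by 0.47 kcal/mol.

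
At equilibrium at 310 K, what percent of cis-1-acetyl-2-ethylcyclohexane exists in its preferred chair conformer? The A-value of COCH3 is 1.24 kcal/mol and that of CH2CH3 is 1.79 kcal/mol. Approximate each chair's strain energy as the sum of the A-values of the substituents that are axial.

C1 and C2 have opposite parity, so for the cis isomer the two substituents are one axial and one equatorial in each chair.
Chair I (acetyl axial, ethyl equatorial): E = 1.24 kcal/mol; chair II (acetyl equatorial, ethyl axial): E = 1.79 kcal/mol.
ΔG = 0.55 kcal/mol between the two chairs.
K = exp(ΔG/RT) with R = 1.987×10⁻³ kcal mol⁻¹ K⁻¹ and T = 310 K gives K ≈ 2.44.
Fraction in the lower-energy chair = K/(K+1) = 70.9%.

70.9%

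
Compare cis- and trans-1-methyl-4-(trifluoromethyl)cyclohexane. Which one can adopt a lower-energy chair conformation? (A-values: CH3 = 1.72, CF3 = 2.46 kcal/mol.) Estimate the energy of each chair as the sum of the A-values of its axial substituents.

At 1,4 positions (parity opposite): cis → (a,e or e,a); trans → (e,e or a,a).
Best chair for cis: E = 1.72 kcal/mol; best chair for trans: E = 0.00 kcal/mol.
The trans isomer is lower by 1.72 kcal/mol.

trans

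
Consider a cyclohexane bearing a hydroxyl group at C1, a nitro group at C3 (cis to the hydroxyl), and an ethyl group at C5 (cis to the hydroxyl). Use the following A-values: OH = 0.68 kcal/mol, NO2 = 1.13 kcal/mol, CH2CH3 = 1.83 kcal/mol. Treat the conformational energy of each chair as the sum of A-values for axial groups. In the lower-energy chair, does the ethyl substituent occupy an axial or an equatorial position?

equatorial

Chair I (hydroxyl axial, nitro axial, ethyl axial): E = 3.64 kcal/mol.
Chair II (hydroxyl equatorial, nitro equatorial, ethyl equatorial): E = 0.00 kcal/mol.
Chair II is the more stable (lower-energy) conformer, and in that chair the ethyl group is equatorial.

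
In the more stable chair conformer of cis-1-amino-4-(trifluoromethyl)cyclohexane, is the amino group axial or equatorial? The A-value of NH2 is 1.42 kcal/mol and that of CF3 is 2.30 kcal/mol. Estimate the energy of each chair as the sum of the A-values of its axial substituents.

axial

C1 and C4 have opposite parity, so for the cis isomer the two substituents are one axial and one equatorial in each chair.
Chair I (amino axial, trifluoromethyl equatorial): E = 1.42 kcal/mol.
Chair II (amino equatorial, trifluoromethyl axial): E = 2.30 kcal/mol.
Chair I is the more stable (lower-energy) conformer, and in that chair the amino group is axial.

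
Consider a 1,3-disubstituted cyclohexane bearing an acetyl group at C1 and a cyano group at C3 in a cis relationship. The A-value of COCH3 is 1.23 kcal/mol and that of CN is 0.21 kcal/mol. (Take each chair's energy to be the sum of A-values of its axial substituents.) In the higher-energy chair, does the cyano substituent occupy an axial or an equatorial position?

C1 and C3 have the same parity, so for the cis isomer the two substituents are e,e in one chair and a,a in the other.
Chair I (acetyl axial, cyano axial): E = 1.44 kcal/mol.
Chair II (acetyl equatorial, cyano equatorial): E = 0.00 kcal/mol.
Chair I is the less stable (higher-energy) conformer, and in that chair the cyano group is axial.

axial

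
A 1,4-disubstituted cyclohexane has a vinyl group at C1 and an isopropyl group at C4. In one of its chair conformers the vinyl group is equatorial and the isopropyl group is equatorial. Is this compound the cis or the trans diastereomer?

C1 and C4 have opposite parity, so their axial bonds point in opposite directions.
With opposite-parity carbons, two substituents on the same face are one axial and one equatorial; opposite faces give both axial or both equatorial.
Here the groups are equatorial/equatorial → opposite face → trans.

trans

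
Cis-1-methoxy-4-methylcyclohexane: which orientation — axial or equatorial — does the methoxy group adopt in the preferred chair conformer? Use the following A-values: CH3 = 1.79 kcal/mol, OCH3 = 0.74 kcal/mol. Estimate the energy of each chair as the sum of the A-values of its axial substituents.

C1 and C4 have opposite parity, so for the cis isomer the two substituents are one axial and one equatorial in each chair.
Chair I (methyl axial, methoxy equatorial): E = 1.79 kcal/mol.
Chair II (methyl equatorial, methoxy axial): E = 0.74 kcal/mol.
Chair II is the more stable (lower-energy) conformer, and in that chair the methoxy group is axial.

axial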